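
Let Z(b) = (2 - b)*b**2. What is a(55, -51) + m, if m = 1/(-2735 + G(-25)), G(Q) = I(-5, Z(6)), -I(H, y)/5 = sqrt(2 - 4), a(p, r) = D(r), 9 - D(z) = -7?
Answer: 23936333/1496055 + I*sqrt(2)/1496055 ≈ 16.0 + 9.453e-7*I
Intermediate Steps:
D(z) = 16 (D(z) = 9 - 1*(-7) = 9 + 7 = 16)
a(p, r) = 16
Z(b) = b**2*(2 - b)
I(H, y) = -5*I*sqrt(2) (I(H, y) = -5*sqrt(2 - 4) = -5*I*sqrt(2))
G(Q) = -5*I*sqrt(2)
m = 1/(-2735 - 5*I*sqrt(2)) ≈ -0.00036563 + 9.453e-7*I
a(55, -51) + m = 16 + I/(5*(sqrt(2) - 547*I))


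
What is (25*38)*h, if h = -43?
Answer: -40850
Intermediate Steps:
(25*38)*h = (25*38)*(-43) = 950*(-43) = -40850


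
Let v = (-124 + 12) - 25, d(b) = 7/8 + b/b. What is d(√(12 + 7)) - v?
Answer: 1111/8 ≈ 138.88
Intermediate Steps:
d(b) = 15/8 (d(b) = 7*(⅛) + 1 = 7/8 + 1 = 15/8)
v = -137 (v = -112 - 25 = -137)
d(√(12 + 7)) - v = 15/8 - 1*(-137) = 15/8 + 137 = 1111/8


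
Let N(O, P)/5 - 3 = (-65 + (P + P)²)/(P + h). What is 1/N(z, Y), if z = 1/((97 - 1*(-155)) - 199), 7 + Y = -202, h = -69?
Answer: -278/869125 ≈ -0.00031986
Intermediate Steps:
Y = -209 (Y = -7 - 202 = -209)
z = 1/53 (z = 1/((97 + 155) - 199) = 1/(252 - 199) = 1/53 ≈ 0.018868)
N(O, P) = 15 + 5*(-65 + 4*P²)/(-69 + P) (N(O, P) = 15 + 5*((-65 + (P + P)²)/(P - 69)) = 15 + 5*((-65 + (2*P)²)/(-69 + P)) = 15 + 5*((-65 + 4*P²)/(-69 + P)) = 15 + 5*(-65 + 4*P²)/(-69 + P))
1/N(z, Y) = 1/(5*(-272 + 3*(-209) + 4*(-209)²)/(-69 - 209)) = 1/(5*(-272 - 627 + 4*43681)/(-278)) = 1/(5*(-1/278)*(-272 - 627 + 174724)) = 1/(5*(-1/278)*173825) = 1/(-869125/278) = -278/869125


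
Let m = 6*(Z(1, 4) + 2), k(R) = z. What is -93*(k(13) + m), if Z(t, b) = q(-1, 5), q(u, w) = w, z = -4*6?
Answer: -1674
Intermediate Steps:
z = -24
k(R) = -24
Z(t, b) = 5
m = 42 (m = 6*(5 + 2) = 6*7 = 42)
-93*(k(13) + m) = -93*(-24 + 42) = -93*18 = -1674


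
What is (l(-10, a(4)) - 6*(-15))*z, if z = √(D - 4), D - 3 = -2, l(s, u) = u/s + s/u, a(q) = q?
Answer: 871*I*√3/10 ≈ 150.86*I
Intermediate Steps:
l(s, u) = s/u + u/s
D = 1 (D = 3 - 2 = 1)
z = I*√3 (z = √(1 - 4) = √(-3) = I*√3 ≈ 1.732*I)
(l(-10, a(4)) - 6*(-15))*z = ((-10/4 + 4/(-10)) - 6*(-15))*(I*√3) = ((-10*¼ + 4*(-⅒)) - 1*(-90))*(I*√3) = ((-5/2 - ⅖) + 90)*(I*√3) = (-29/10 + 90)*(I*√3) = 871*(I*√3)/10 = 871*I*√3/10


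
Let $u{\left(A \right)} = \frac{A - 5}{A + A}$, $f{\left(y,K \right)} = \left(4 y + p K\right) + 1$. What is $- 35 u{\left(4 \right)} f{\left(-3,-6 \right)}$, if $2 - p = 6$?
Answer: $\frac{455}{8} \approx 56.875$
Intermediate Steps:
$p = -4$ ($p = 2 - 6 = -4$)
$f{\left(y,K \right)} = 1 - 4 K + 4 y$ ($f{\left(y,K \right)} = \left(4 y - 4 K\right) + 1 = \left(- 4 K + 4 y\right) + 1 = 1 - 4 K + 4 y$)
$u{\left(A \right)} = \frac{-5 + A}{2 A}$
$- 35 u{\left(4 \right)} f{\left(-3,-6 \right)} = - 35 \frac{-5 + 4}{2 \cdot 4} \left(1 - -24 + 4 \left(-3\right)\right) = - 35 \cdot \frac{1}{2} \cdot \frac{1}{4} \left(-1\right) \left(1 + 24 - 12\right) = \left(-35\right) \left(- \frac{1}{8}\right) 13 = \frac{35}{8} \cdot 13 = \frac{455}{8}$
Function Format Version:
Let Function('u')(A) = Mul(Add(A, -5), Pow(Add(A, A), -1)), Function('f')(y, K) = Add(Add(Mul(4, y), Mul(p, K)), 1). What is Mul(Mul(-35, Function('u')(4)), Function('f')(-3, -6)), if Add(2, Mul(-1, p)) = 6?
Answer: Rational(455, 8) ≈ 56.875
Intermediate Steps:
p = -4 (p = Add(2, Mul(-1, 6)) = Add(2, -6) = -4)
Function('f')(y, K) = Add(1, Mul(-4, K), Mul(4, y)) (Function('f')(y, K) = Add(Add(Mul(4, y), Mul(-4, K)), 1) = Add(Add(Mul(-4, K), Mul(4, y)), 1) = Add(1, Mul(-4, K), Mul(4, y)))
Function('u')(A) = Mul(Rational(1, 2), Pow(A, -1), Add(-5, A)) (Function('u')(A) = Mul(Add(-5, A), Pow(Mul(2, A), -1)) = Mul(Add(-5, A), Mul(Rational(1, 2), Pow(A, -1))) = Mul(Rational(1, 2), Pow(A, -1), Add(-5, A)))
Mul(Mul(-35, Function('u')(4)), Function('f')(-3, -6)) = Mul(Mul(-35, Mul(Rational(1, 2), Pow(4, -1), Add(-5, 4))), Add(1, Mul(-4, -6), Mul(4, -3))) = Mul(Mul(-35, Mul(Rational(1, 2), Rational(1, 4), -1)), Add(1, 24, -12)) = Mul(Mul(-35, Rational(-1, 8)), 13) = Mul(Rational(35, 8), 13) = Rational(455, 8)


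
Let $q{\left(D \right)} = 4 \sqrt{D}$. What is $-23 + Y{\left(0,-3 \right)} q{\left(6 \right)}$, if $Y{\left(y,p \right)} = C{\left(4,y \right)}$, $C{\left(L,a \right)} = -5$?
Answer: $-23 - 20 \sqrt{6} \approx -71.99$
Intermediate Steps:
$Y{\left(y,p \right)} = -5$
$-23 + Y{\left(0,-3 \right)} q{\left(6 \right)} = -23 - 5 \cdot 4 \sqrt{6} = -23 - 20 \sqrt{6}$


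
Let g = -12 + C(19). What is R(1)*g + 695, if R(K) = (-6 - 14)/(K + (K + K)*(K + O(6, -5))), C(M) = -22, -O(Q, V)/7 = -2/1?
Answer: 22225/31 ≈ 716.94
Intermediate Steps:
O(Q, V) = 14 (O(Q, V) = -(-14)/1 = -(-14) = -7*(-2) = 14)
g = -34 (g = -12 - 22 = -34)
R(K) = -20/(K + 2*K*(14 + K)) (R(K) = (-6 - 14)/(K + (K + K)*(K + 14)) = -20/(K + (2*K)*(14 + K)) = -20/(K + 2*K*(14 + K)))
R(1)*g + 695 = -20/(1*(29 + 2*1))*(-34) + 695 = -20*1/(29 + 2)*(-34) + 695 = -20*1/31*(-34) + 695 = -20*1*1/31*(-34) + 695 = -20/31*(-34) + 695 = 680/31 + 695 = 22225/31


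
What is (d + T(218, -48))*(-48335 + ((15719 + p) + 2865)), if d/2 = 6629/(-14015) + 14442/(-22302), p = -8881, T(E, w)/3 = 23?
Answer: -134351313770168/52093755 ≈ -2.5790e+6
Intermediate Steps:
T(E, w) = 69 (T(E, w) = 3*23 = 69)
d = -116748196/52093755 (d = 2*(6629/(-14015) + 14442/(-22302)) = 2*(6629*(-1/14015) + 14442*(-1/22302)) = 2*(-6629/14015 - 2407/3717) = 2*(-58374098/52093755) = -116748196/52093755 ≈ -2.2411)
(d + T(218, -48))*(-48335 + ((15719 + p) + 2865)) = (-116748196/52093755 + 69)*(-48335 + ((15719 - 8881) + 2865)) = 3477720899*(-48335 + (6838 + 2865))/52093755 = 3477720899*(-48335 + 9703)/52093755 = (3477720899/52093755)*(-38632) = -134351313770168/52093755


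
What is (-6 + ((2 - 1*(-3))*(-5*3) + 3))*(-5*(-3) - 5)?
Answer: -780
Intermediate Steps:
(-6 + ((2 - 1*(-3))*(-5*3) + 3))*(-5*(-3) - 5) = (-6 + ((2 + 3)*(-15) + 3))*(15 - 5) = (-6 + (5*(-15) + 3))*10 = (-6 + (-75 + 3))*10 = (-6 - 72)*10 = -78*10 = -780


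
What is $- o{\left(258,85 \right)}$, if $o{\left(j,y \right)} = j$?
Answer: $-258$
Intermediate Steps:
$- o{\left(258,85 \right)} = \left(-1\right) 258 = -258$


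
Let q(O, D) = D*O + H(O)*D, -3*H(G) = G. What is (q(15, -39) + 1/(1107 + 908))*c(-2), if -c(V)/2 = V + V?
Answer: -6286792/2015 ≈ -3120.0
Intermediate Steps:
H(G) = -G/3
c(V) = -4*V (c(V) = -2*(V + V) = -4*V)
q(O, D) = 2*D*O/3 (q(O, D) = D*O + (-O/3)*D = D*O - D*O/3 = 2*D*O/3)
(q(15, -39) + 1/(1107 + 908))*c(-2) = ((⅔)*(-39)*15 + 1/(1107 + 908))*(-4*(-2)) = (-390 + 1/2015)*8 = -785849/2015*8 = -6286792/2015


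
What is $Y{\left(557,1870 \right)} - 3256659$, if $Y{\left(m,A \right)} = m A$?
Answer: $-2215069$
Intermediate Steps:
$Y{\left(m,A \right)} = A m$
$Y{\left(557,1870 \right)} - 3256659 = 1870 \cdot 557 - 3256659 = 1041590 - 3256659 = -2215069$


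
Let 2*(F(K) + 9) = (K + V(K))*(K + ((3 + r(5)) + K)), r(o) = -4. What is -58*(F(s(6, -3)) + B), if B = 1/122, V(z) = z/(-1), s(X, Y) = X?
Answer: 31813/61 ≈ 521.52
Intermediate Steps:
V(z) = -z (V(z) = z*(-1) = -z)
F(K) = -9 (F(K) = -9 + ((K - K)*(K + ((3 - 4) + K)))/2 = -9 + (0*(K + (-1 + K)))/2 = -9 + (0*(-1 + 2*K))/2 = -9 + (1/2)*0 = -9 + 0 = -9)
B = 1/122 ≈ 0.0081967
-58*(F(s(6, -3)) + B) = -58*(-9 + 1/122) = -58*(-1097/122) = 31813/61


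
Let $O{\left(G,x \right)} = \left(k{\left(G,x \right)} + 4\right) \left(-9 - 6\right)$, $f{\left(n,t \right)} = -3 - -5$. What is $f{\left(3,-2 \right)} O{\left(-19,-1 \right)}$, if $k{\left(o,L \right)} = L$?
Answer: $-90$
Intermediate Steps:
$f{\left(n,t \right)} = 2$ ($f{\left(n,t \right)} = -3 + 5 = 2$)
$O{\left(G,x \right)} = -60 - 15 x$ ($O{\left(G,x \right)} = \left(x + 4\right) \left(-9 - 6\right) = \left(4 + x\right) \left(-15\right) = -60 - 15 x$)
$f{\left(3,-2 \right)} O{\left(-19,-1 \right)} = 2 \left(-60 - -15\right) = 2 \left(-60 + 15\right) = 2 \left(-45\right) = -90$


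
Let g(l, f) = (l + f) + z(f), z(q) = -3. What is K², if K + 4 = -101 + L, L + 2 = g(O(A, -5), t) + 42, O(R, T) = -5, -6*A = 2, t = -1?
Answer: 5476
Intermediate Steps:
A = -⅓ (A = -⅙*2 = -⅓ ≈ -0.33333)
g(l, f) = -3 + f + l (g(l, f) = (l + f) - 3 = (f + l) - 3 = -3 + f + l)
L = 31 (L = -2 + ((-3 - 1 - 5) + 42) = -2 + (-9 + 42) = -2 + 33 = 31)
K = -74 (K = -4 + (-101 + 31) = -4 - 70 = -74)
K² = (-74)² = 5476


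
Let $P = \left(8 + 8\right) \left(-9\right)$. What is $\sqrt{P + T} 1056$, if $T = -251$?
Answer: $1056 i \sqrt{395} \approx 20988.0 i$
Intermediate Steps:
$P = -144$ ($P = 16 \left(-9\right) = -144$)
$\sqrt{P + T} 1056 = \sqrt{-144 - 251} \cdot 1056 = \sqrt{-395} \cdot 1056 = i \sqrt{395} \cdot 1056 = 1056 i \sqrt{395}$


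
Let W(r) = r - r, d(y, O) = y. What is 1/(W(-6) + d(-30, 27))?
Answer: -1/30 ≈ -0.033333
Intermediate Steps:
W(r) = 0
1/(W(-6) + d(-30, 27)) = 1/(0 - 30) = 1/(-30) = -1/30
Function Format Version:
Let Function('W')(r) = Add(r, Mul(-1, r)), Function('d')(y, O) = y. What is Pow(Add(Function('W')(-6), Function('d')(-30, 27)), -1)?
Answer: Rational(-1, 30) ≈ -0.033333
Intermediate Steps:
Function('W')(r) = 0
Pow(Add(Function('W')(-6), Function('d')(-30, 27)), -1) = Pow(Add(0, -30), -1) = Pow(-30, -1) = Rational(-1, 30)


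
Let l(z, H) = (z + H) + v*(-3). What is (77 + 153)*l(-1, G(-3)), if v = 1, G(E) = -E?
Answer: -230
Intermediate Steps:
l(z, H) = -3 + H + z (l(z, H) = (z + H) + 1*(-3) = (H + z) - 3 = -3 + H + z)
(77 + 153)*l(-1, G(-3)) = (77 + 153)*(-3 - 1*(-3) - 1) = 230*(-3 + 3 - 1) = 230*(-1) = -230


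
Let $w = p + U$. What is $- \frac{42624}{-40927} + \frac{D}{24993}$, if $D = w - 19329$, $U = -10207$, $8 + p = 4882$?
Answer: $\frac{55959958}{1022888511} \approx 0.054708$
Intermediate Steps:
$p = 4874$ ($p = -8 + 4882 = 4874$)
$w = -5333$ ($w = 4874 - 10207 = -5333$)
$D = -24662$ ($D = -5333 - 19329 = -24662$)
$- \frac{42624}{-40927} + \frac{D}{24993} = - \frac{42624}{-40927} - \frac{24662}{24993} = \left(-42624\right) \left(- \frac{1}{40927}\right) - \frac{24662}{24993} = \frac{42624}{40927} - \frac{24662}{24993} = \frac{55959958}{1022888511}$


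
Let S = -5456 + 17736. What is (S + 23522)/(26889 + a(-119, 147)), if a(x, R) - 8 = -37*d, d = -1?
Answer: 5967/4489 ≈ 1.3292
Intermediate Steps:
a(x, R) = 45 (a(x, R) = 8 - 37*(-1) = 8 + 37 = 45)
S = 12280
(S + 23522)/(26889 + a(-119, 147)) = (12280 + 23522)/(26889 + 45) = 35802/26934 = 35802*(1/26934) = 5967/4489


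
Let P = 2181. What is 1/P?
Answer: 1/2181 ≈ 0.00045851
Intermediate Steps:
1/P = 1/2181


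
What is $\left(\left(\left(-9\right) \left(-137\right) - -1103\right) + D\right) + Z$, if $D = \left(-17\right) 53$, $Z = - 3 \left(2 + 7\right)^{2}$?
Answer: $1192$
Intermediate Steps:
$Z = -243$ ($Z = - 3 \cdot 9^{2} = \left(-3\right) 81 = -243$)
$D = -901$
$\left(\left(\left(-9\right) \left(-137\right) - -1103\right) + D\right) + Z = \left(\left(\left(-9\right) \left(-137\right) - -1103\right) - 901\right) - 243 = \left(\left(1233 + 1103\right) - 901\right) - 243 = \left(2336 - 901\right) - 243 = 1435 - 243 = 1192$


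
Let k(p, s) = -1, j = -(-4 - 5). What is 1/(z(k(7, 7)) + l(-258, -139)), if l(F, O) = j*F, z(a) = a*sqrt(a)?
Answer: -2322/5391685 + I/5391685 ≈ -0.00043066 + 1.8547e-7*I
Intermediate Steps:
j = 9 (j = -1*(-9) = 9)
z(a) = a**(3/2)
l(F, O) = 9*F
1/(z(k(7, 7)) + l(-258, -139)) = 1/((-1)**(3/2) + 9*(-258)) = 1/(-I - 2322) = 1/(-2322 - I) = (-2322 + I)/5391685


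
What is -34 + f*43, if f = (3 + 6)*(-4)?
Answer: -1582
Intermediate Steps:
f = -36 (f = 9*(-4) = -36)
-34 + f*43 = -34 - 36*43 = -34 - 1548 = -1582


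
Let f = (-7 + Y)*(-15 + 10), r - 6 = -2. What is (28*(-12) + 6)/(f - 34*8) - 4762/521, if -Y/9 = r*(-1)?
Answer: -604608/72419 ≈ -8.3488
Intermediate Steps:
r = 4 (r = 6 - 2 = 4)
Y = 36 (Y = -36*(-1) = -9*(-4) = 36)
f = -145 (f = (-7 + 36)*(-15 + 10) = 29*(-5) = -145)
(28*(-12) + 6)/(f - 34*8) - 4762/521 = (28*(-12) + 6)/(-145 - 34*8) - 4762/521 = (-336 + 6)/(-145 - 272) - 4762*1/521 = -330/(-417) - 4762/521 = -330*(-1/417) - 4762/521 = 110/139 - 4762/521 = -604608/72419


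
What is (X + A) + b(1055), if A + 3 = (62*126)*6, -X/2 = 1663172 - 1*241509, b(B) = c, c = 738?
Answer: -2795719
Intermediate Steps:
b(B) = 738
X = -2843326 (X = -2*(1663172 - 1*241509) = -2*(1663172 - 241509) = -2*1421663 = -2843326)
A = 46869 (A = -3 + (62*126)*6 = -3 + 7812*6 = -3 + 46872 = 46869)
(X + A) + b(1055) = (-2843326 + 46869) + 738 = -2796457 + 738 = -2795719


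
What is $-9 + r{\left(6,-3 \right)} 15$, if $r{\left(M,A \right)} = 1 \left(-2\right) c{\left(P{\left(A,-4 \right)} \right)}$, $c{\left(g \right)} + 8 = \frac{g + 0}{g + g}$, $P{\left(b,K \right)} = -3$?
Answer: $216$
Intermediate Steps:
$c{\left(g \right)} = - \frac{15}{2}$ ($c{\left(g \right)} = -8 + \frac{g + 0}{g + g} = -8 + \frac{g}{2 g} = -8 + g \frac{1}{2 g} = -8 + \frac{1}{2} = - \frac{15}{2}$)
$r{\left(M,A \right)} = 15$ ($r{\left(M,A \right)} = 1 \left(-2\right) \left(- \frac{15}{2}\right) = \left(-2\right) \left(- \frac{15}{2}\right) = 15$)
$-9 + r{\left(6,-3 \right)} 15 = -9 + 15 \cdot 15 = -9 + 225 = 216$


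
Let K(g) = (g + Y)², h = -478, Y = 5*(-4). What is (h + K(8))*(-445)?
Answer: 148630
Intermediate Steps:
Y = -20
K(g) = (-20 + g)² (K(g) = (g - 20)² = (-20 + g)²)
(h + K(8))*(-445) = (-478 + (-20 + 8)²)*(-445) = (-478 + (-12)²)*(-445) = (-478 + 144)*(-445) = -334*(-445) = 148630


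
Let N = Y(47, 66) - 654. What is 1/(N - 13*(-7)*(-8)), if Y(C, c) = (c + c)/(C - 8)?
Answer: -13/17922 ≈ -0.00072537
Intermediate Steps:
Y(C, c) = 2*c/(-8 + C) (Y(C, c) = (2*c)/(-8 + C) = 2*c/(-8 + C))
N = -8458/13 (N = 2*66/(-8 + 47) - 654 = 2*66/39 - 654 = 2*66*(1/39) - 654 = 44/13 - 654 = -8458/13 ≈ -650.62)
1/(N - 13*(-7)*(-8)) = 1/(-8458/13 - 13*(-7)*(-8)) = 1/(-8458/13 + 91*(-8)) = 1/(-8458/13 - 728) = 1/(-17922/13) = -13/17922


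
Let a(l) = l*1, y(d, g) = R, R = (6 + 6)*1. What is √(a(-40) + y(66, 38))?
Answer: 2*I*√7 ≈ 5.2915*I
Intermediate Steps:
R = 12 (R = 12*1 = 12)
y(d, g) = 12
a(l) = l
√(a(-40) + y(66, 38)) = √(-40 + 12) = √(-28) = 2*I*√7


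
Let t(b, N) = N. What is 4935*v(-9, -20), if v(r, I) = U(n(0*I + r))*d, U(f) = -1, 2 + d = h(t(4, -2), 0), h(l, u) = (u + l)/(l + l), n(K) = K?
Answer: 14805/2 ≈ 7402.5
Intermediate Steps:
h(l, u) = (l + u)/(2*l) (h(l, u) = (l + u)/((2*l)) = (l + u)*(1/(2*l)) = (l + u)/(2*l))
d = -3/2 (d = -2 + (½)*(-2 + 0)/(-2) = -2 + (½)*(-½)*(-2) = -2 + ½ = -3/2 ≈ -1.5000)
v(r, I) = 3/2 (v(r, I) = -1*(-3/2) = 3/2)
4935*v(-9, -20) = 4935*(3/2) = 14805/2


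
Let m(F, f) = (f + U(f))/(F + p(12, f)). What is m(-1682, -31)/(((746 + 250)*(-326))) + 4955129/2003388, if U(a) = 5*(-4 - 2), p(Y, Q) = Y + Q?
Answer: 228063062515993/92207250929304 ≈ 2.4734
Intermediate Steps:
p(Y, Q) = Q + Y
U(a) = -30 (U(a) = 5*(-6) = -30)
m(F, f) = (-30 + f)/(12 + F + f) (m(F, f) = (f - 30)/(F + (f + 12)) = (-30 + f)/(F + (12 + f)) = (-30 + f)/(12 + F + f))
m(-1682, -31)/(((746 + 250)*(-326))) + 4955129/2003388 = ((-30 - 31)/(12 - 1682 - 31))/(((746 + 250)*(-326))) + 4955129/2003388 = (-61/(-1701))/((996*(-326))) + 4955129*(1/2003388) = -1/1701*(-61)/(-324696) + 4955129/2003388 = (61/1701)*(-1/324696) + 4955129/2003388 = -61/552307896 + 4955129/2003388 = 228063062515993/92207250929304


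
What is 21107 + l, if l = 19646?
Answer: 40753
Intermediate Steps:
21107 + l = 21107 + 19646 = 40753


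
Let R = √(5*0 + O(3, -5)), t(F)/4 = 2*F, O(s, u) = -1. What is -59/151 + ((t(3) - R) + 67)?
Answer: 13682/151 - I ≈ 90.609 - 1.0*I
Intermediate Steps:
t(F) = 8*F (t(F) = 4*(2*F) = 8*F)
R = I (R = √(5*0 - 1) = √(0 - 1) = √(-1) = I ≈ 1.0*I)
-59/151 + ((t(3) - R) + 67) = -59/151 + ((8*3 - I) + 67) = -59*1/151 + ((24 - I) + 67) = -59/151 + (91 - I) = 13682/151 - I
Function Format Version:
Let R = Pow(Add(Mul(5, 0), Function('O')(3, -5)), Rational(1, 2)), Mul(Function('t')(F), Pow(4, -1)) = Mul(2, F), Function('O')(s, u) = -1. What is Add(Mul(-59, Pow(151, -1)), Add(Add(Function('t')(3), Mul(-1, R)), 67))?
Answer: Add(Rational(13682, 151), Mul(-1, I)) ≈ Add(90.609, Mul(-1.0000, I))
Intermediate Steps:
Function('t')(F) = Mul(8, F) (Function('t')(F) = Mul(4, Mul(2, F)) = Mul(8, F))
R = I (R = Pow(Add(Mul(5, 0), -1), Rational(1, 2)) = Pow(Add(0, -1), Rational(1, 2)) = Pow(-1, Rational(1, 2)) = I ≈ Mul(1.0000, I))
Add(Mul(-59, Pow(151, -1)), Add(Add(Function('t')(3), Mul(-1, R)), 67)) = Add(Mul(-59, Pow(151, -1)), Add(Add(Mul(8, 3), Mul(-1, I)), 67)) = Add(Mul(-59, Rational(1, 151)), Add(Add(24, Mul(-1, I)), 67)) = Add(Rational(-59, 151), Add(91, Mul(-1, I))) = Add(Rational(13682, 151), Mul(-1, I))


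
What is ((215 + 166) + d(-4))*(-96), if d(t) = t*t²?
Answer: -30432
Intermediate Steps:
d(t) = t³
((215 + 166) + d(-4))*(-96) = ((215 + 166) + (-4)³)*(-96) = (381 - 64)*(-96) = 317*(-96) = -30432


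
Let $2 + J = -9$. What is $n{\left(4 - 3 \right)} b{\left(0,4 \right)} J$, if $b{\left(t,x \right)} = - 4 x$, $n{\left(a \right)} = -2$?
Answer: $-352$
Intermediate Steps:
$J = -11$ ($J = -2 - 9 = -11$)
$n{\left(4 - 3 \right)} b{\left(0,4 \right)} J = - 2 \left(\left(-4\right) 4\right) \left(-11\right) = \left(-2\right) \left(-16\right) \left(-11\right) = 32 \left(-11\right) = -352$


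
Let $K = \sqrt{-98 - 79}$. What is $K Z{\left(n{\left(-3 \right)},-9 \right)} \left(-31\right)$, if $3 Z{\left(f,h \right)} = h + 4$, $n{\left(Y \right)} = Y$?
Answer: $\frac{155 i \sqrt{177}}{3} \approx 687.38 i$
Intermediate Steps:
$Z{\left(f,h \right)} = \frac{4}{3} + \frac{h}{3}$ ($Z{\left(f,h \right)} = \frac{h + 4}{3} = \frac{4 + h}{3} = \frac{4}{3} + \frac{h}{3}$)
$K = i \sqrt{177}$ ($K = \sqrt{-177} = i \sqrt{177} \approx 13.304 i$)
$K Z{\left(n{\left(-3 \right)},-9 \right)} \left(-31\right) = i \sqrt{177} \left(\frac{4}{3} + \frac{1}{3} \left(-9\right)\right) \left(-31\right) = i \sqrt{177} \left(\frac{4}{3} - 3\right) \left(-31\right) = i \sqrt{177} \left(- \frac{5}{3}\right) \left(-31\right) = - \frac{5 i \sqrt{177}}{3} \left(-31\right) = \frac{155 i \sqrt{177}}{3}$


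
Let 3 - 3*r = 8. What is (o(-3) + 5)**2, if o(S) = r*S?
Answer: 100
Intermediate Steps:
r = -5/3 (r = 1 - 1/3*8 = 1 - 8/3 = -5/3 ≈ -1.6667)
o(S) = -5*S/3
(o(-3) + 5)**2 = (-5/3*(-3) + 5)**2 = (5 + 5)**2 = 10**2 = 100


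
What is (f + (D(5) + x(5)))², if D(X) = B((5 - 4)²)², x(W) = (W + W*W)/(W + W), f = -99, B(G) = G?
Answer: 9025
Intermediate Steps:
x(W) = (W + W²)/(2*W) (x(W) = (W + W²)/((2*W)) = (W + W²)*(1/(2*W)) = (W + W²)/(2*W))
D(X) = 1 (D(X) = ((5 - 4)²)² = (1²)² = 1² = 1)
(f + (D(5) + x(5)))² = (-99 + (1 + (½ + (½)*5)))² = (-99 + (1 + (½ + 5/2)))² = (-99 + (1 + 3))² = (-99 + 4)² = (-95)² = 9025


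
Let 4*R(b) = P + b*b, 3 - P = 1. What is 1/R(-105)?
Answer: 4/11027 ≈ 0.00036275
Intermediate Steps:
P = 2 (P = 3 - 1*1 = 3 - 1 = 2)
R(b) = 1/2 + b**2/4 (R(b) = (2 + b*b)/4 = (2 + b**2)/4 = 1/2 + b**2/4)
1/R(-105) = 1/(1/2 + (1/4)*(-105)**2) = 1/(1/2 + (1/4)*11025) = 1/(1/2 + 11025/4) = 1/(11027/4) = 4/11027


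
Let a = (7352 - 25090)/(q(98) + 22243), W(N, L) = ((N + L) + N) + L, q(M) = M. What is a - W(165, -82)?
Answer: -3726344/22341 ≈ -166.79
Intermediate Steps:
W(N, L) = 2*L + 2*N (W(N, L) = ((L + N) + N) + L = (L + 2*N) + L = 2*L + 2*N)
a = -17738/22341 (a = (7352 - 25090)/(98 + 22243) = -17738/22341 ≈ -0.79397)
a - W(165, -82) = -17738/22341 - (2*(-82) + 2*165) = -17738/22341 - (-164 + 330) = -17738/22341 - 1*166 = -17738/22341 - 166 = -3726344/22341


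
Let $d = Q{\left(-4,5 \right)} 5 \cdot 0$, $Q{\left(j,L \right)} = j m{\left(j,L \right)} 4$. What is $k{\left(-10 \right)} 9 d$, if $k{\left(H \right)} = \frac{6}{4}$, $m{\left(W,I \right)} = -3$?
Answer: $0$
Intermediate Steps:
$Q{\left(j,L \right)} = - 12 j$ ($Q{\left(j,L \right)} = j \left(\left(-3\right) 4\right) = j \left(-12\right) = - 12 j$)
$d = 0$ ($d = \left(-12\right) \left(-4\right) 5 \cdot 0 = 48 \cdot 5 \cdot 0 = 240 \cdot 0 = 0$)
$k{\left(H \right)} = \frac{3}{2}$ ($k{\left(H \right)} = 6 \cdot \frac{1}{4} = \frac{3}{2}$)
$k{\left(-10 \right)} 9 d = \frac{3}{2} \cdot 9 \cdot 0 = \frac{27}{2} \cdot 0 = 0$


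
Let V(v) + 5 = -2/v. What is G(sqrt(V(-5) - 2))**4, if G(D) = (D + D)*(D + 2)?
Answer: 17424*(10 + I*sqrt(165))**4/15625 ≈ -68888.0 - 37243.0*I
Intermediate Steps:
V(v) = -5 - 2/v
G(D) = 2*D*(2 + D) (G(D) = (2*D)*(2 + D) = 2*D*(2 + D))
G(sqrt(V(-5) - 2))**4 = (2*sqrt((-5 - 2/(-5)) - 2)*(2 + sqrt((-5 - 2/(-5)) - 2)))**4 = (2*sqrt((-5 - 2*(-1/5)) - 2)*(2 + sqrt((-5 - 2*(-1/5)) - 2)))**4 = (2*sqrt((-5 + 2/5) - 2)*(2 + sqrt((-5 + 2/5) - 2)))**4 = (2*sqrt(-23/5 - 2)*(2 + sqrt(-23/5 - 2)))**4 = (2*sqrt(-33/5)*(2 + sqrt(-33/5)))**4 = (2*(I*sqrt(165)/5)*(2 + I*sqrt(165)/5))**4 = (2*I*sqrt(165)*(2 + I*sqrt(165)/5)/5)**4 = 17424*(2 + I*sqrt(165)/5)**4/25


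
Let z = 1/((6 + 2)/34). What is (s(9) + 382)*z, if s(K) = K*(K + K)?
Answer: 2312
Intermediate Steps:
s(K) = 2*K² (s(K) = K*(2*K) = 2*K²)
z = 17/4 (z = 1/(8*(1/34)) = 1/(4/17) = 17/4 ≈ 4.2500)
(s(9) + 382)*z = (2*9² + 382)*(17/4) = (2*81 + 382)*(17/4) = (162 + 382)*(17/4) = 544*(17/4) = 2312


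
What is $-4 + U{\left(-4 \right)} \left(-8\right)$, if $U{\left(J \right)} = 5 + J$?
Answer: $-12$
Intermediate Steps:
$-4 + U{\left(-4 \right)} \left(-8\right) = -4 + \left(5 - 4\right) \left(-8\right) = -4 + 1 \left(-8\right) = -4 - 8 = -12$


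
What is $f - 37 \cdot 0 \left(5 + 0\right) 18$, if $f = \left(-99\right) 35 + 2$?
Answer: $-3463$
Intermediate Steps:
$f = -3463$ ($f = -3465 + 2 = -3463$)
$f - 37 \cdot 0 \left(5 + 0\right) 18 = -3463 - 37 \cdot 0 \left(5 + 0\right) 18 = -3463 - 37 \cdot 0 \cdot 5 \cdot 18 = -3463 - 37 \cdot 0 \cdot 18 = -3463 - 0 \cdot 18 = -3463 - 0 = -3463 + 0 = -3463$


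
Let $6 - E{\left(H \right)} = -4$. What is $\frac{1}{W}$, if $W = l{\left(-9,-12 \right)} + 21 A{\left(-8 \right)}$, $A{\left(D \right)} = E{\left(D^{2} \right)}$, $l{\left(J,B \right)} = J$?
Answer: $\frac{1}{201} \approx 0.0049751$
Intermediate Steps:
$E{\left(H \right)} = 10$ ($E{\left(H \right)} = 6 - -4 = 6 + 4 = 10$)
$A{\left(D \right)} = 10$
$W = 201$ ($W = -9 + 21 \cdot 10 = -9 + 210 = 201$)
$\frac{1}{W} = \frac{1}{201}$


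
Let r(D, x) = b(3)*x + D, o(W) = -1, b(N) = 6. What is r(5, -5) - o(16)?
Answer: -24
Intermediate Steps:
r(D, x) = D + 6*x (r(D, x) = 6*x + D = D + 6*x)
r(5, -5) - o(16) = (5 + 6*(-5)) - 1*(-1) = (5 - 30) + 1 = -25 + 1 = -24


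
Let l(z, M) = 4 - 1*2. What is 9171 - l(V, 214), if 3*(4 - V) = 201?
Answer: 9169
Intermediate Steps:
V = -63 (V = 4 - ⅓*201 = 4 - 67 = -63)
l(z, M) = 2 (l(z, M) = 4 - 2 = 2)
9171 - l(V, 214) = 9171 - 1*2 = 9171 - 2 = 9169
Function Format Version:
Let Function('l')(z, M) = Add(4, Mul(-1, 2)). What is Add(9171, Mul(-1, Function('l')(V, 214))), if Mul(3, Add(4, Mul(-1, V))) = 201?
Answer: 9169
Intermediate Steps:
V = -63 (V = Add(4, Mul(Rational(-1, 3), 201)) = Add(4, -67) = -63)
Function('l')(z, M) = 2 (Function('l')(z, M) = Add(4, -2) = 2)
Add(9171, Mul(-1, Function('l')(V, 214))) = Add(9171, Mul(-1, 2)) = Add(9171, -2) = 9169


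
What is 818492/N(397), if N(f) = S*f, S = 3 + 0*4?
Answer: 818492/1191 ≈ 687.23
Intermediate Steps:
S = 3 (S = 3 + 0 = 3)
N(f) = 3*f
818492/N(397) = 818492/((3*397)) = 818492/1191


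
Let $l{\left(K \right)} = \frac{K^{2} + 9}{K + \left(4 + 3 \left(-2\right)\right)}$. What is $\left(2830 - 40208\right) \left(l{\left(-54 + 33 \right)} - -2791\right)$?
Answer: $- \frac{2382585854}{23} \approx -1.0359 \cdot 10^{8}$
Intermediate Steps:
$l{\left(K \right)} = \frac{9 + K^{2}}{-2 + K}$ ($l{\left(K \right)} = \frac{9 + K^{2}}{K + \left(4 - 6\right)} = \frac{9 + K^{2}}{K - 2} = \frac{9 + K^{2}}{-2 + K}$)
$\left(2830 - 40208\right) \left(l{\left(-54 + 33 \right)} - -2791\right) = \left(2830 - 40208\right) \left(\frac{9 + \left(-54 + 33\right)^{2}}{-2 + \left(-54 + 33\right)} - -2791\right) = - 37378 \left(\frac{9 + \left(-21\right)^{2}}{-2 - 21} + \left(-47 + 2838\right)\right) = - 37378 \left(\frac{9 + 441}{-23} + 2791\right) = - 37378 \left(\left(- \frac{1}{23}\right) 450 + 2791\right) = - 37378 \left(- \frac{450}{23} + 2791\right) = \left(-37378\right) \frac{63743}{23} = - \frac{2382585854}{23}$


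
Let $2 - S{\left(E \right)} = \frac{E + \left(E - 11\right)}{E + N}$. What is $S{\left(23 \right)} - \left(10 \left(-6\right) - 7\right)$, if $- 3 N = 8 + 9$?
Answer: $\frac{3483}{52} \approx 66.981$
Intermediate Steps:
$N = - \frac{17}{3}$ ($N = - \frac{8 + 9}{3} = \left(- \frac{1}{3}\right) 17 = - \frac{17}{3} \approx -5.6667$)
$S{\left(E \right)} = 2 - \frac{-11 + 2 E}{- \frac{17}{3} + E}$ ($S{\left(E \right)} = 2 - \frac{E + \left(E - 11\right)}{E - \frac{17}{3}} = 2 - \frac{E + \left(-11 + E\right)}{- \frac{17}{3} + E} = 2 - \frac{-11 + 2 E}{- \frac{17}{3} + E}$)
$S{\left(23 \right)} - \left(10 \left(-6\right) - 7\right) = - \frac{1}{-17 + 3 \cdot 23} - \left(10 \left(-6\right) - 7\right) = - \frac{1}{-17 + 69} - \left(-60 - 7\right) = - \frac{1}{52} - -67 = \left(-1\right) \frac{1}{52} + 67 = - \frac{1}{52} + 67 = \frac{3483}{52}$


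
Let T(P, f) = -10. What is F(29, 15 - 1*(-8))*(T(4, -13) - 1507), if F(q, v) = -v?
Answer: 34891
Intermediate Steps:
F(29, 15 - 1*(-8))*(T(4, -13) - 1507) = (-(15 - 1*(-8)))*(-10 - 1507) = -(15 + 8)*(-1517) = -1*23*(-1517) = -23*(-1517) = 34891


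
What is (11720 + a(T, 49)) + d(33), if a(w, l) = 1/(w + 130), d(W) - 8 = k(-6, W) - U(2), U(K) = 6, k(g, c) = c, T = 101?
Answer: 2715406/231 ≈ 11755.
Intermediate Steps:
d(W) = 2 + W (d(W) = 8 + (W - 1*6) = 8 + (W - 6) = 8 + (-6 + W) = 2 + W)
a(w, l) = 1/(130 + w)
(11720 + a(T, 49)) + d(33) = (11720 + 1/(130 + 101)) + (2 + 33) = (11720 + 1/231) + 35 = 2707321/231 + 35 = 2715406/231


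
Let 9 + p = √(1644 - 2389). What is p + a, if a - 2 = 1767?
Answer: 1760 + I*√745 ≈ 1760.0 + 27.295*I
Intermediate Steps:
a = 1769 (a = 2 + 1767 = 1769)
p = -9 + I*√745 (p = -9 + √(1644 - 2389) = -9 + √(-745) = -9 + I*√745 ≈ -9.0 + 27.295*I)
p + a = (-9 + I*√745) + 1769 = 1760 + I*√745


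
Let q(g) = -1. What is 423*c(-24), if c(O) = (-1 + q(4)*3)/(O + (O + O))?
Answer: 47/2 ≈ 23.500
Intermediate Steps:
c(O) = -4/(3*O) (c(O) = (-1 - 1*3)/(O + (O + O)) = (-1 - 3)/(O + 2*O) = -4*1/(3*O) = -4/(3*O))
423*c(-24) = 423*(-4/3/(-24)) = 423*(-4/3*(-1/24)) = 423*(1/18) = 47/2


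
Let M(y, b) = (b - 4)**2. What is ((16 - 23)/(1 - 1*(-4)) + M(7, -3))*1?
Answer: 238/5 ≈ 47.600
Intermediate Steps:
M(y, b) = (-4 + b)**2
((16 - 23)/(1 - 1*(-4)) + M(7, -3))*1 = ((16 - 23)/(1 - 1*(-4)) + (-4 - 3)**2)*1 = (-7/(1 + 4) + (-7)**2)*1 = (-7/5 + 49)*1 = (238/5)*1 = 238/5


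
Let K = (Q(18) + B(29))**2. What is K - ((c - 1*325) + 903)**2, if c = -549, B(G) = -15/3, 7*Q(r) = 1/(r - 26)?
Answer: -2558415/3136 ≈ -815.82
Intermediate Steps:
Q(r) = 1/(7*(-26 + r)) (Q(r) = 1/(7*(r - 26)) = 1/(7*(-26 + r)))
B(G) = -5 (B(G) = -15*1/3 = -5)
K = 78961/3136 (K = (1/(7*(-26 + 18)) - 5)**2 = ((1/7)/(-8) - 5)**2 = ((1/7)*(-1/8) - 5)**2 = (-1/56 - 5)**2 = (-281/56)**2 = 78961/3136 ≈ 25.179)
K - ((c - 1*325) + 903)**2 = 78961/3136 - ((-549 - 1*325) + 903)**2 = 78961/3136 - ((-549 - 325) + 903)**2 = 78961/3136 - (-874 + 903)**2 = 78961/3136 - 1*29**2 = 78961/3136 - 1*841 = 78961/3136 - 841 = -2558415/3136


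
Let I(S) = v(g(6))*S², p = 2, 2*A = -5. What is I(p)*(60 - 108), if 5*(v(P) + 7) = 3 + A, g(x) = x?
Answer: 6624/5 ≈ 1324.8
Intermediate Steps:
A = -5/2 (A = (½)*(-5) = -5/2 ≈ -2.5000)
v(P) = -69/10 (v(P) = -7 + (3 - 5/2)/5 = -7 + (⅕)*(½) = -7 + ⅒ = -69/10)
I(S) = -69*S²/10
I(p)*(60 - 108) = (-69/10*2²)*(60 - 108) = -69/10*4*(-48) = -138/5*(-48) = 6624/5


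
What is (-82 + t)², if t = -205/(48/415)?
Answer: 7922958121/2304 ≈ 3.4388e+6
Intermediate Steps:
t = -85075/48 (t = -205/(48*(1/415)) = -205/48/415 = -205*415/48 = -85075/48 ≈ -1772.4)
(-82 + t)² = (-82 - 85075/48)² = (-89011/48)² = 7922958121/2304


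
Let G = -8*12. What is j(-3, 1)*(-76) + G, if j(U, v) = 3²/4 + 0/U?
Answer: -267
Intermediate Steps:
G = -96
j(U, v) = 9/4 (j(U, v) = 9*(¼) + 0 = 9/4 + 0 = 9/4)
j(-3, 1)*(-76) + G = (9/4)*(-76) - 96 = -171 - 96 = -267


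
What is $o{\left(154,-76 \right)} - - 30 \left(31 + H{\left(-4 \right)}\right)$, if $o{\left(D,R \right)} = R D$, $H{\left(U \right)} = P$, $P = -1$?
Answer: $-10804$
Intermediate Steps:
$H{\left(U \right)} = -1$
$o{\left(D,R \right)} = D R$
$o{\left(154,-76 \right)} - - 30 \left(31 + H{\left(-4 \right)}\right) = 154 \left(-76\right) - - 30 \left(31 - 1\right) = -11704 - \left(-30\right) 30 = -11704 - -900 = -11704 + 900 = -10804$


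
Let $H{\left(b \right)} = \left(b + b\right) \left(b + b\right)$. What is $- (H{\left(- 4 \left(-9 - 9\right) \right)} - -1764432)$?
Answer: $-1785168$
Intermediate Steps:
$H{\left(b \right)} = 4 b^{2}$ ($H{\left(b \right)} = 2 b 2 b = 4 b^{2}$)
$- (H{\left(- 4 \left(-9 - 9\right) \right)} - -1764432) = - (4 \left(- 4 \left(-9 - 9\right)\right)^{2} - -1764432) = - (4 \left(\left(-4\right) \left(-18\right)\right)^{2} + 1764432) = - (4 \cdot 72^{2} + 1764432) = - (4 \cdot 5184 + 1764432) = - (20736 + 1764432) = \left(-1\right) 1785168 = -1785168$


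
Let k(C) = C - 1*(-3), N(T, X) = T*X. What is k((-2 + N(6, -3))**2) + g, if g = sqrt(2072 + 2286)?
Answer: 403 + sqrt(4358) ≈ 469.02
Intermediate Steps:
k(C) = 3 + C (k(C) = C + 3 = 3 + C)
g = sqrt(4358) ≈ 66.015
k((-2 + N(6, -3))**2) + g = (3 + (-2 + 6*(-3))**2) + sqrt(4358) = (3 + (-2 - 18)**2) + sqrt(4358) = (3 + (-20)**2) + sqrt(4358) = (3 + 400) + sqrt(4358) = 403 + sqrt(4358)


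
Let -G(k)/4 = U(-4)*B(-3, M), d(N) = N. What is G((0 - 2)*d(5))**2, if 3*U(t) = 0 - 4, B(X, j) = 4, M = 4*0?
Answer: 4096/9 ≈ 455.11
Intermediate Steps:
M = 0
U(t) = -4/3 (U(t) = (0 - 4)/3 = (1/3)*(-4) = -4/3)
G(k) = 64/3 (G(k) = -(-16)*4/3 = -4*(-16/3) = 64/3)
G((0 - 2)*d(5))**2 = (64/3)**2 = 4096/9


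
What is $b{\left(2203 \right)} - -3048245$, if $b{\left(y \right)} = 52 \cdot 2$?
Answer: $3048349$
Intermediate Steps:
$b{\left(y \right)} = 104$
$b{\left(2203 \right)} - -3048245 = 104 - -3048245 = 104 + 3048245 = 3048349$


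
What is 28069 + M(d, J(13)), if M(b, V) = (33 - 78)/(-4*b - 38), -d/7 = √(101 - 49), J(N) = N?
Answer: 183963941/6554 - 210*√13/3277 ≈ 28069.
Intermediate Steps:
d = -14*√13 (d = -7*√(101 - 49) = -14*√13 ≈ -50.478)
M(b, V) = -45/(-38 - 4*b)
28069 + M(d, J(13)) = 28069 + 45/(2*(19 + 2*(-14*√13))) = 28069 + 45/(2*(19 - 28*√13))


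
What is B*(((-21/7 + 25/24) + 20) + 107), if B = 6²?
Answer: 9003/2 ≈ 4501.5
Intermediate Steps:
B = 36
B*(((-21/7 + 25/24) + 20) + 107) = 36*(((-21/7 + 25/24) + 20) + 107) = 36*(((-21*⅐ + 25*(1/24)) + 20) + 107) = 36*(((-3 + 25/24) + 20) + 107) = 36*((-47/24 + 20) + 107) = 36*(433/24 + 107) = 36*(3001/24) = 9003/2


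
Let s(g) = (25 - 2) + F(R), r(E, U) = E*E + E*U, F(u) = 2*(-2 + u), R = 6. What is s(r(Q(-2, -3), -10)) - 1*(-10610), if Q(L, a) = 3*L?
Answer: 10641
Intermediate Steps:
F(u) = -4 + 2*u
r(E, U) = E**2 + E*U
s(g) = 31 (s(g) = (25 - 2) + (-4 + 2*6) = 23 + (-4 + 12) = 23 + 8 = 31)
s(r(Q(-2, -3), -10)) - 1*(-10610) = 31 - 1*(-10610) = 31 + 10610 = 10641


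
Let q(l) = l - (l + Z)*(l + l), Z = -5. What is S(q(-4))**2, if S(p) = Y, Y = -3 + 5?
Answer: 4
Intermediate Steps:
Y = 2
q(l) = l - 2*l*(-5 + l) (q(l) = l - (l - 5)*(l + l) = l - (-5 + l)*2*l = l - 2*l*(-5 + l))
S(p) = 2
S(q(-4))**2 = 2**2 = 4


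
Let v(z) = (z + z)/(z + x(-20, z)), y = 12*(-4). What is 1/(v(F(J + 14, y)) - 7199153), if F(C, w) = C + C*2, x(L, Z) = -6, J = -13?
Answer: -1/7199155 ≈ -1.3891e-7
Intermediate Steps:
y = -48
F(C, w) = 3*C (F(C, w) = C + 2*C = 3*C)
v(z) = 2*z/(-6 + z) (v(z) = (z + z)/(z - 6) = (2*z)/(-6 + z) = 2*z/(-6 + z))
1/(v(F(J + 14, y)) - 7199153) = 1/(2*(3*(-13 + 14))/(-6 + 3*(-13 + 14)) - 7199153) = 1/(2*(3*1)/(-6 + 3*1) - 7199153) = 1/(2*3/(-6 + 3) - 7199153) = 1/(2*3/(-3) - 7199153) = 1/(2*3*(-⅓) - 7199153) = 1/(-2 - 7199153) = 1/(-7199155) = -1/7199155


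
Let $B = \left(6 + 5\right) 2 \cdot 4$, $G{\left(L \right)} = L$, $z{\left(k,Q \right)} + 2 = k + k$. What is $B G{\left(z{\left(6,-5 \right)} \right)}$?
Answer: $880$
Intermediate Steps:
$z{\left(k,Q \right)} = -2 + 2 k$ ($z{\left(k,Q \right)} = -2 + \left(k + k\right) = -2 + 2 k$)
$B = 88$ ($B = 11 \cdot 2 \cdot 4 = 22 \cdot 4 = 88$)
$B G{\left(z{\left(6,-5 \right)} \right)} = 88 \left(-2 + 2 \cdot 6\right) = 88 \left(-2 + 12\right) = 88 \cdot 10 = 880$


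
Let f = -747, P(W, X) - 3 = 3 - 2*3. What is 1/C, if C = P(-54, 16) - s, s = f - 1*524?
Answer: 1/1271 ≈ 0.00078678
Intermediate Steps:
P(W, X) = 0 (P(W, X) = 3 + (3 - 2*3) = 3 + (3 - 6) = 3 - 3 = 0)
s = -1271 (s = -747 - 1*524 = -747 - 524 = -1271)
C = 1271 (C = 0 - 1*(-1271) = 0 + 1271 = 1271)
1/C = 1/1271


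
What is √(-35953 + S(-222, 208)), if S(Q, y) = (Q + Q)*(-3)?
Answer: I*√34621 ≈ 186.07*I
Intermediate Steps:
S(Q, y) = -6*Q (S(Q, y) = (2*Q)*(-3) = -6*Q)
√(-35953 + S(-222, 208)) = √(-35953 - 6*(-222)) = √(-35953 + 1332) = √(-34621) = I*√34621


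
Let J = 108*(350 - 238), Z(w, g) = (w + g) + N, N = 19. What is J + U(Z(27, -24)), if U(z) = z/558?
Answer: 3374795/279 ≈ 12096.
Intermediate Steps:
Z(w, g) = 19 + g + w (Z(w, g) = (w + g) + 19 = (g + w) + 19 = 19 + g + w)
U(z) = z/558 (U(z) = z*(1/558) = z/558)
J = 12096 (J = 108*112 = 12096)
J + U(Z(27, -24)) = 12096 + (19 - 24 + 27)/558 = 12096 + (1/558)*22 = 12096 + 11/279 = 3374795/279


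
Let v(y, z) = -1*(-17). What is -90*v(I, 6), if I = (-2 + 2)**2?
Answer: -1530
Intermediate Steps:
I = 0 (I = 0**2 = 0)
v(y, z) = 17
-90*v(I, 6) = -90*17 = -1530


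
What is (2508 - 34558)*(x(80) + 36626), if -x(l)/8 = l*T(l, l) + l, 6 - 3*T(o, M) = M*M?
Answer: -134613781900/3 ≈ -4.4871e+10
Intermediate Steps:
T(o, M) = 2 - M**2/3 (T(o, M) = 2 - M*M/3 = 2 - M**2/3)
x(l) = -8*l - 8*l*(2 - l**2/3) (x(l) = -8*(l*(2 - l**2/3) + l) = -8*(l + l*(2 - l**2/3)) = -8*l - 8*l*(2 - l**2/3))
(2508 - 34558)*(x(80) + 36626) = (2508 - 34558)*((8/3)*80*(-9 + 80**2) + 36626) = -32050*((8/3)*80*(-9 + 6400) + 36626) = -32050*((8/3)*80*6391 + 36626) = -32050*(4090240/3 + 36626) = -32050*4200118/3 = -134613781900/3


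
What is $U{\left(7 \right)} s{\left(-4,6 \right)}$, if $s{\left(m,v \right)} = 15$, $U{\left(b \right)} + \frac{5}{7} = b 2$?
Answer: $\frac{1395}{7} \approx 199.29$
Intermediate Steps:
$U{\left(b \right)} = - \frac{5}{7} + 2 b$ ($U{\left(b \right)} = - \frac{5}{7} + b 2 = - \frac{5}{7} + 2 b$)
$U{\left(7 \right)} s{\left(-4,6 \right)} = \left(- \frac{5}{7} + 2 \cdot 7\right) 15 = \left(- \frac{5}{7} + 14\right) 15 = \frac{93}{7} \cdot 15 = \frac{1395}{7}$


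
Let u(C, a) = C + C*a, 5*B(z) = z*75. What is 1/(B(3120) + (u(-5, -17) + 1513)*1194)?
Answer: 1/1948842 ≈ 5.1313e-7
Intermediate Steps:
B(z) = 15*z (B(z) = (z*75)/5 = (75*z)/5 = 15*z)
1/(B(3120) + (u(-5, -17) + 1513)*1194) = 1/(15*3120 + (-5*(1 - 17) + 1513)*1194) = 1/(46800 + (-5*(-16) + 1513)*1194) = 1/(46800 + (80 + 1513)*1194) = 1/(46800 + 1593*1194) = 1/(46800 + 1902042) = 1/1948842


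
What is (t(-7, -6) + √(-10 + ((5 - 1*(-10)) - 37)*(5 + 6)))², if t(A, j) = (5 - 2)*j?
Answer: 72 - 216*I*√7 ≈ 72.0 - 571.48*I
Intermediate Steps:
t(A, j) = 3*j
(t(-7, -6) + √(-10 + ((5 - 1*(-10)) - 37)*(5 + 6)))² = (3*(-6) + √(-10 + ((5 - 1*(-10)) - 37)*(5 + 6)))² = (-18 + √(-10 + ((5 + 10) - 37)*11))² = (-18 + √(-10 + (15 - 37)*11))² = (-18 + √(-10 - 22*11))² = (-18 + √(-10 - 242))² = (-18 + √(-252))² = (-18 + 6*I*√7)²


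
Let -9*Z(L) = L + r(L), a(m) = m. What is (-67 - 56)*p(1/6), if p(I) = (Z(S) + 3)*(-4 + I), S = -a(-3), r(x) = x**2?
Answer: 4715/6 ≈ 785.83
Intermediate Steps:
S = 3 (S = -1*(-3) = 3)
Z(L) = -L/9 - L**2/9 (Z(L) = -(L + L**2)/9 = -L/9 - L**2/9)
p(I) = -20/3 + 5*I/3 (p(I) = ((1/9)*3*(-1 - 1*3) + 3)*(-4 + I) = ((1/9)*3*(-1 - 3) + 3)*(-4 + I) = ((1/9)*3*(-4) + 3)*(-4 + I) = (-4/3 + 3)*(-4 + I) = 5*(-4 + I)/3 = -20/3 + 5*I/3)
(-67 - 56)*p(1/6) = (-67 - 56)*(-20/3 + (5/3)/6) = -123*(-20/3 + (5/3)*(1/6)) = -123*(-20/3 + 5/18) = -123*(-115/18) = 4715/6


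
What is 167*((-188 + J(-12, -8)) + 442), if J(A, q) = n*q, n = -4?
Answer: 47762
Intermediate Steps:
J(A, q) = -4*q
167*((-188 + J(-12, -8)) + 442) = 167*((-188 - 4*(-8)) + 442) = 167*((-188 + 32) + 442) = 167*(-156 + 442) = 167*286 = 47762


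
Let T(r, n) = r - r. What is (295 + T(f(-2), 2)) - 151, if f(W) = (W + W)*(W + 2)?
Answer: 144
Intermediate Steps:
f(W) = 2*W*(2 + W) (f(W) = (2*W)*(2 + W) = 2*W*(2 + W))
T(r, n) = 0
(295 + T(f(-2), 2)) - 151 = (295 + 0) - 151 = 295 - 151 = 144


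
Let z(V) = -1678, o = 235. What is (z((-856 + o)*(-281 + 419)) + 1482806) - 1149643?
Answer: 331485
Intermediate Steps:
(z((-856 + o)*(-281 + 419)) + 1482806) - 1149643 = (-1678 + 1482806) - 1149643 = 1481128 - 1149643 = 331485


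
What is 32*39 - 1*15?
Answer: 1233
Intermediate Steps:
32*39 - 1*15 = 1248 - 15 = 1233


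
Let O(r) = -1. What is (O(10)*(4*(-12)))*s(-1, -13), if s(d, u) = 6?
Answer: 288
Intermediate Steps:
(O(10)*(4*(-12)))*s(-1, -13) = -4*(-12)*6 = -1*(-48)*6 = 48*6 = 288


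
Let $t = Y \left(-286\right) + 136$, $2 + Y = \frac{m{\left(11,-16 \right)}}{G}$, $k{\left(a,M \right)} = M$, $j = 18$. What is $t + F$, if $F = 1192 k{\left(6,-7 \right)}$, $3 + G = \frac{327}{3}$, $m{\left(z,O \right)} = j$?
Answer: $- \frac{407282}{53} \approx -7684.6$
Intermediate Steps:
$m{\left(z,O \right)} = 18$
$G = 106$ ($G = -3 + \frac{327}{3} = -3 + 327 \cdot \frac{1}{3} = -3 + 109 = 106$)
$Y = - \frac{97}{53}$ ($Y = -2 + \frac{18}{106} = -2 + 18 \cdot \frac{1}{106} = -2 + \frac{9}{53} = - \frac{97}{53} \approx -1.8302$)
$F = -8344$ ($F = 1192 \left(-7\right) = -8344$)
$t = \frac{34950}{53}$ ($t = \left(- \frac{97}{53}\right) \left(-286\right) + 136 = \frac{27742}{53} + 136 = \frac{34950}{53} \approx 659.43$)
$t + F = \frac{34950}{53} - 8344 = - \frac{407282}{53}$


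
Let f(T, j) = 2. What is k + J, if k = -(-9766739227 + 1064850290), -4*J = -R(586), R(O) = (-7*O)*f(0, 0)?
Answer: 8701886886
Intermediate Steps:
R(O) = -14*O (R(O) = -7*O*2 = -14*O)
J = -2051 (J = -(-1)*(-14*586)/4 = -(-1)*(-8204)/4 = -¼*8204 = -2051)
k = 8701888937 (k = -36757/(1/((-117475 + 28970) - 148236)) = -36757/(1/(-88505 - 148236)) = -36757/(1/(-236741)) = -36757/(-1/236741) = -36757*(-236741) = 8701888937)
k + J = 8701888937 - 2051 = 8701886886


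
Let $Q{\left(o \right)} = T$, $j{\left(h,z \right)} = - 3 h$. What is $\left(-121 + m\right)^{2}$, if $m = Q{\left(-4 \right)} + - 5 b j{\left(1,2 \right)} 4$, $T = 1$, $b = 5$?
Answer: $32400$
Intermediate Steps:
$Q{\left(o \right)} = 1$
$m = 301$ ($m = 1 + \left(-5\right) 5 \left(\left(-3\right) 1\right) 4 = 1 + \left(-25\right) \left(-3\right) 4 = 1 + 75 \cdot 4 = 1 + 300 = 301$)
$\left(-121 + m\right)^{2} = \left(-121 + 301\right)^{2} = 180^{2} = 32400$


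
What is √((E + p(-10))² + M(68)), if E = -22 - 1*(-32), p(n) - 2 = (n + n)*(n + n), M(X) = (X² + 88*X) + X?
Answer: 2*√45105 ≈ 424.76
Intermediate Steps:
M(X) = X² + 89*X
p(n) = 2 + 4*n² (p(n) = 2 + (n + n)*(n + n) = 2 + (2*n)*(2*n) = 2 + 4*n²)
E = 10 (E = -22 + 32 = 10)
√((E + p(-10))² + M(68)) = √((10 + (2 + 4*(-10)²))² + 68*(89 + 68)) = √((10 + (2 + 4*100))² + 68*157) = √((10 + (2 + 400))² + 10676) = √((10 + 402)² + 10676) = √(412² + 10676) = √(169744 + 10676) = √180420 = 2*√45105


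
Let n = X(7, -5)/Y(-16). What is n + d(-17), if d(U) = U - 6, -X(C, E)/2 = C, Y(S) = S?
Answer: -177/8 ≈ -22.125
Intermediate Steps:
X(C, E) = -2*C
d(U) = -6 + U
n = 7/8 (n = -2*7/(-16) = -14*(-1/16) = 7/8 ≈ 0.87500)
n + d(-17) = 7/8 + (-6 - 17) = 7/8 - 23 = -177/8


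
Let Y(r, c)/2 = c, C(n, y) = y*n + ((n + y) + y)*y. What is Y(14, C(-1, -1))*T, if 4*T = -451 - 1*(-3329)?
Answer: 5756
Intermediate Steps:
C(n, y) = n*y + y*(n + 2*y) (C(n, y) = n*y + (n + 2*y)*y = n*y + y*(n + 2*y))
Y(r, c) = 2*c
T = 1439/2 (T = (-451 - 1*(-3329))/4 = (-451 + 3329)/4 = (¼)*2878 = 1439/2 ≈ 719.50)
Y(14, C(-1, -1))*T = (2*(2*(-1)*(-1 - 1)))*(1439/2) = (2*(2*(-1)*(-2)))*(1439/2) = (2*4)*(1439/2) = 8*(1439/2) = 5756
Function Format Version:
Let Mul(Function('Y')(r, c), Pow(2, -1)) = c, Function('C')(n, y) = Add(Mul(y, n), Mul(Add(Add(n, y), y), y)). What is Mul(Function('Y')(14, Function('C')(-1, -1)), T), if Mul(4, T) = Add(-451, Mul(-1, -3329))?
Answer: 5756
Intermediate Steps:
Function('C')(n, y) = Add(Mul(n, y), Mul(y, Add(n, Mul(2, y)))) (Function('C')(n, y) = Add(Mul(n, y), Mul(Add(n, Mul(2, y)), y)) = Add(Mul(n, y), Mul(y, Add(n, Mul(2, y)))))
Function('Y')(r, c) = Mul(2, c)
T = Rational(1439, 2) (T = Mul(Rational(1, 4), Add(-451, Mul(-1, -3329))) = Mul(Rational(1, 4), Add(-451, 3329)) = Mul(Rational(1, 4), 2878) = Rational(1439, 2) ≈ 719.50)
Mul(Function('Y')(14, Function('C')(-1, -1)), T) = Mul(Mul(2, Mul(2, -1, Add(-1, -1))), Rational(1439, 2)) = Mul(Mul(2, Mul(2, -1, -2)), Rational(1439, 2)) = Mul(Mul(2, 4), Rational(1439, 2)) = Mul(8, Rational(1439, 2)) = 5756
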